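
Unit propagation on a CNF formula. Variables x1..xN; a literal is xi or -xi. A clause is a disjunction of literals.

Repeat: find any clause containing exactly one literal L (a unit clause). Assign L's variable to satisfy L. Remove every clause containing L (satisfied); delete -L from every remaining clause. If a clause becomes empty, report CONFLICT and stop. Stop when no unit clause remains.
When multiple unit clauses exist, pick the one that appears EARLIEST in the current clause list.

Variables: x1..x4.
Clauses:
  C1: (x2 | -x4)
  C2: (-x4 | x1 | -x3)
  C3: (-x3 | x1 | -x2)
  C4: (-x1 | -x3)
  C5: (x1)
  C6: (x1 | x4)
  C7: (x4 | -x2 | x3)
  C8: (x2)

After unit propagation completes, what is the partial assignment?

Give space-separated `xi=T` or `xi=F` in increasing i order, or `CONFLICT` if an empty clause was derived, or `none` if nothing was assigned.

unit clause [1] forces x1=T; simplify:
  drop -1 from [-1, -3] -> [-3]
  satisfied 4 clause(s); 4 remain; assigned so far: [1]
unit clause [-3] forces x3=F; simplify:
  drop 3 from [4, -2, 3] -> [4, -2]
  satisfied 1 clause(s); 3 remain; assigned so far: [1, 3]
unit clause [2] forces x2=T; simplify:
  drop -2 from [4, -2] -> [4]
  satisfied 2 clause(s); 1 remain; assigned so far: [1, 2, 3]
unit clause [4] forces x4=T; simplify:
  satisfied 1 clause(s); 0 remain; assigned so far: [1, 2, 3, 4]

Answer: x1=T x2=T x3=F x4=T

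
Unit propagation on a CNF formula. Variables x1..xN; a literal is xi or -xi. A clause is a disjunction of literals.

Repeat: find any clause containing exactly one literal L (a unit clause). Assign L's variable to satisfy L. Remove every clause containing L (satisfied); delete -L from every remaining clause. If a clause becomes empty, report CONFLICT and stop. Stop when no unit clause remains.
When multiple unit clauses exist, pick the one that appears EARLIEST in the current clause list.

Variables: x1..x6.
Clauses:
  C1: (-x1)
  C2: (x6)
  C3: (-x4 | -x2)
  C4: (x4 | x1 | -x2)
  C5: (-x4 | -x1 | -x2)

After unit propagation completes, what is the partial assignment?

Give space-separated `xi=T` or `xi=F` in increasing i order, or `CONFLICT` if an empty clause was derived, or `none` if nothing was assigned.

Answer: x1=F x6=T

Derivation:
unit clause [-1] forces x1=F; simplify:
  drop 1 from [4, 1, -2] -> [4, -2]
  satisfied 2 clause(s); 3 remain; assigned so far: [1]
unit clause [6] forces x6=T; simplify:
  satisfied 1 clause(s); 2 remain; assigned so far: [1, 6]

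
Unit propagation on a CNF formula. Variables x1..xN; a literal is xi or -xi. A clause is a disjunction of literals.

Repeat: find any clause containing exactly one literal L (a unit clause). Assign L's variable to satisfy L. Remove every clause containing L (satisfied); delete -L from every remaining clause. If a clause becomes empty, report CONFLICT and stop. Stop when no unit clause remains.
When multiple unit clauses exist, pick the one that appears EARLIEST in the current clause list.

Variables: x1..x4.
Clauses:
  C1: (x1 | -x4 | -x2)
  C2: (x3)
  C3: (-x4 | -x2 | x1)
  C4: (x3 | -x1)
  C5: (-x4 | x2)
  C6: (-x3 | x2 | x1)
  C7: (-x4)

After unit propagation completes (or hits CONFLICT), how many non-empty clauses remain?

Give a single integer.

unit clause [3] forces x3=T; simplify:
  drop -3 from [-3, 2, 1] -> [2, 1]
  satisfied 2 clause(s); 5 remain; assigned so far: [3]
unit clause [-4] forces x4=F; simplify:
  satisfied 4 clause(s); 1 remain; assigned so far: [3, 4]

Answer: 1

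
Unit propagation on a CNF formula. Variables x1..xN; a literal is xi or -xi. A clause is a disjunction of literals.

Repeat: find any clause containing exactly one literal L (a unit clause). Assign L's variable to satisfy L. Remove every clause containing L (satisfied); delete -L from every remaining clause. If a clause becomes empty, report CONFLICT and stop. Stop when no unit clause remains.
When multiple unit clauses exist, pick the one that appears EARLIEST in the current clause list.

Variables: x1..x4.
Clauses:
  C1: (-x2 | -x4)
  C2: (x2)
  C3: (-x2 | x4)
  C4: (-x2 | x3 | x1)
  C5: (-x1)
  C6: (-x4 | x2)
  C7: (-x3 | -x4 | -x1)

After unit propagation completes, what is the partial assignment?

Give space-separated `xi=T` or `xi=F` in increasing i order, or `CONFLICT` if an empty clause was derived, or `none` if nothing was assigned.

unit clause [2] forces x2=T; simplify:
  drop -2 from [-2, -4] -> [-4]
  drop -2 from [-2, 4] -> [4]
  drop -2 from [-2, 3, 1] -> [3, 1]
  satisfied 2 clause(s); 5 remain; assigned so far: [2]
unit clause [-4] forces x4=F; simplify:
  drop 4 from [4] -> [] (empty!)
  satisfied 2 clause(s); 3 remain; assigned so far: [2, 4]
CONFLICT (empty clause)

Answer: CONFLICT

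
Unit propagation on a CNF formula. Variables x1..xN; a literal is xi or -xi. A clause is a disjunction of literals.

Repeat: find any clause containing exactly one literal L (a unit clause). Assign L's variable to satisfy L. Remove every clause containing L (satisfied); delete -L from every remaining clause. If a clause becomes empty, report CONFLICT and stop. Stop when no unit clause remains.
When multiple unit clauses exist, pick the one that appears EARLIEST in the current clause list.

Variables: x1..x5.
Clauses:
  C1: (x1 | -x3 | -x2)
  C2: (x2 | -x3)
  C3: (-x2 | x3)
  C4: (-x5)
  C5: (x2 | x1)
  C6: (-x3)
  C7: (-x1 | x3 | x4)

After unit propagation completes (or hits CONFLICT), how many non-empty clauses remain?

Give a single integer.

unit clause [-5] forces x5=F; simplify:
  satisfied 1 clause(s); 6 remain; assigned so far: [5]
unit clause [-3] forces x3=F; simplify:
  drop 3 from [-2, 3] -> [-2]
  drop 3 from [-1, 3, 4] -> [-1, 4]
  satisfied 3 clause(s); 3 remain; assigned so far: [3, 5]
unit clause [-2] forces x2=F; simplify:
  drop 2 from [2, 1] -> [1]
  satisfied 1 clause(s); 2 remain; assigned so far: [2, 3, 5]
unit clause [1] forces x1=T; simplify:
  drop -1 from [-1, 4] -> [4]
  satisfied 1 clause(s); 1 remain; assigned so far: [1, 2, 3, 5]
unit clause [4] forces x4=T; simplify:
  satisfied 1 clause(s); 0 remain; assigned so far: [1, 2, 3, 4, 5]

Answer: 0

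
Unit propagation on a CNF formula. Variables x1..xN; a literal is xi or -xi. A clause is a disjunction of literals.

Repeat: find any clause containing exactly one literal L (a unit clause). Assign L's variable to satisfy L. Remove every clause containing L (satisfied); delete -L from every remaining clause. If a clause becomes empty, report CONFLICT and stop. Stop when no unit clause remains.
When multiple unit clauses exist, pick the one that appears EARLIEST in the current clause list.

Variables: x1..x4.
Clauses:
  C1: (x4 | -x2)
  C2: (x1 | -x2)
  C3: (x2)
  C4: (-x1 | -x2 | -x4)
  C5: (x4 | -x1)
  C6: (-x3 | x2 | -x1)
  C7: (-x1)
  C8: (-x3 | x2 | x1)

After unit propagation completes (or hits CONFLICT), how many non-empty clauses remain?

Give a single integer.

Answer: 0

Derivation:
unit clause [2] forces x2=T; simplify:
  drop -2 from [4, -2] -> [4]
  drop -2 from [1, -2] -> [1]
  drop -2 from [-1, -2, -4] -> [-1, -4]
  satisfied 3 clause(s); 5 remain; assigned so far: [2]
unit clause [4] forces x4=T; simplify:
  drop -4 from [-1, -4] -> [-1]
  satisfied 2 clause(s); 3 remain; assigned so far: [2, 4]
unit clause [1] forces x1=T; simplify:
  drop -1 from [-1] -> [] (empty!)
  drop -1 from [-1] -> [] (empty!)
  satisfied 1 clause(s); 2 remain; assigned so far: [1, 2, 4]
CONFLICT (empty clause)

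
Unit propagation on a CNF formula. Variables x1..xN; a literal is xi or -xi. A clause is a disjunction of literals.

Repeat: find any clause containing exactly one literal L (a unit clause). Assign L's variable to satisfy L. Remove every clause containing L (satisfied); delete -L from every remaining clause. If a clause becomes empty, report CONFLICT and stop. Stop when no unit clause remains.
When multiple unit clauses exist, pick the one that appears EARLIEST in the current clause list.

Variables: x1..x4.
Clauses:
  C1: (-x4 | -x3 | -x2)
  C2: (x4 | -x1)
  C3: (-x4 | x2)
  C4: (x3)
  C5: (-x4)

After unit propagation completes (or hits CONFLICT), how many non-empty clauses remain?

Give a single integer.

Answer: 0

Derivation:
unit clause [3] forces x3=T; simplify:
  drop -3 from [-4, -3, -2] -> [-4, -2]
  satisfied 1 clause(s); 4 remain; assigned so far: [3]
unit clause [-4] forces x4=F; simplify:
  drop 4 from [4, -1] -> [-1]
  satisfied 3 clause(s); 1 remain; assigned so far: [3, 4]
unit clause [-1] forces x1=F; simplify:
  satisfied 1 clause(s); 0 remain; assigned so far: [1, 3, 4]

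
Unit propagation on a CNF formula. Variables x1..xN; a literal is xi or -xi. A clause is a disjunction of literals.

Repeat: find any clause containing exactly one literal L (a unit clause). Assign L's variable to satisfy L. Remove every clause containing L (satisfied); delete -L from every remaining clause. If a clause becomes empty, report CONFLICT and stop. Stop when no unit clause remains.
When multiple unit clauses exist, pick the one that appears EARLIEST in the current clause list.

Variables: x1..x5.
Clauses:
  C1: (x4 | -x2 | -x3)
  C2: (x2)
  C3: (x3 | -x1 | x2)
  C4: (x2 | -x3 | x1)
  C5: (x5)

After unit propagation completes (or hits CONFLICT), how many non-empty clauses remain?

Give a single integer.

Answer: 1

Derivation:
unit clause [2] forces x2=T; simplify:
  drop -2 from [4, -2, -3] -> [4, -3]
  satisfied 3 clause(s); 2 remain; assigned so far: [2]
unit clause [5] forces x5=T; simplify:
  satisfied 1 clause(s); 1 remain; assigned so far: [2, 5]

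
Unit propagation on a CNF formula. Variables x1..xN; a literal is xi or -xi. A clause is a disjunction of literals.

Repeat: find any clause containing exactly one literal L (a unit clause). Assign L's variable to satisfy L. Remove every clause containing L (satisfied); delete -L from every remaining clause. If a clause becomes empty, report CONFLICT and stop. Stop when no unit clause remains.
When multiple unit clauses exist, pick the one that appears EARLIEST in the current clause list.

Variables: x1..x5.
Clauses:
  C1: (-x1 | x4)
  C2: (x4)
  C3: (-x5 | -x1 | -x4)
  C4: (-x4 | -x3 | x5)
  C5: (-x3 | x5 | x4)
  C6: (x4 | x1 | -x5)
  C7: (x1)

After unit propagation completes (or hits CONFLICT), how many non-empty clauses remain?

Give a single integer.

Answer: 0

Derivation:
unit clause [4] forces x4=T; simplify:
  drop -4 from [-5, -1, -4] -> [-5, -1]
  drop -4 from [-4, -3, 5] -> [-3, 5]
  satisfied 4 clause(s); 3 remain; assigned so far: [4]
unit clause [1] forces x1=T; simplify:
  drop -1 from [-5, -1] -> [-5]
  satisfied 1 clause(s); 2 remain; assigned so far: [1, 4]
unit clause [-5] forces x5=F; simplify:
  drop 5 from [-3, 5] -> [-3]
  satisfied 1 clause(s); 1 remain; assigned so far: [1, 4, 5]
unit clause [-3] forces x3=F; simplify:
  satisfied 1 clause(s); 0 remain; assigned so far: [1, 3, 4, 5]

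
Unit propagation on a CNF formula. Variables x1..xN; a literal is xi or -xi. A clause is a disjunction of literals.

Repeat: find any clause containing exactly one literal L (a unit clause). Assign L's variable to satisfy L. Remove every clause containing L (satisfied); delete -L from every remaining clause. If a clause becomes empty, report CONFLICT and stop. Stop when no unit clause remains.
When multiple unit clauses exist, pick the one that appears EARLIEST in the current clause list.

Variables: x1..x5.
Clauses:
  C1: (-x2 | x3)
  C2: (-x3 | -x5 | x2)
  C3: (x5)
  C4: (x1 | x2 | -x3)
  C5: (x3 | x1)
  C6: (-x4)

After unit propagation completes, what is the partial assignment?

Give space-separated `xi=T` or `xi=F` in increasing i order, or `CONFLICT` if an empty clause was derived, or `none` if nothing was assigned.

unit clause [5] forces x5=T; simplify:
  drop -5 from [-3, -5, 2] -> [-3, 2]
  satisfied 1 clause(s); 5 remain; assigned so far: [5]
unit clause [-4] forces x4=F; simplify:
  satisfied 1 clause(s); 4 remain; assigned so far: [4, 5]

Answer: x4=F x5=T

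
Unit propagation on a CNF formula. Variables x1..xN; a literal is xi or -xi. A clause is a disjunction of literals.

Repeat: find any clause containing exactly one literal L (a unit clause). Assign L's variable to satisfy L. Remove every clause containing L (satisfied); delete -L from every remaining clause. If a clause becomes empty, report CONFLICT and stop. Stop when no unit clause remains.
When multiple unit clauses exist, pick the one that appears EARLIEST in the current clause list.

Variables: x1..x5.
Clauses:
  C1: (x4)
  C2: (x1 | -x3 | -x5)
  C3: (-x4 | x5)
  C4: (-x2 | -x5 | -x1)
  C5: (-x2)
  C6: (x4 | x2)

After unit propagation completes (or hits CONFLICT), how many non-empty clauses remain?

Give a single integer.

unit clause [4] forces x4=T; simplify:
  drop -4 from [-4, 5] -> [5]
  satisfied 2 clause(s); 4 remain; assigned so far: [4]
unit clause [5] forces x5=T; simplify:
  drop -5 from [1, -3, -5] -> [1, -3]
  drop -5 from [-2, -5, -1] -> [-2, -1]
  satisfied 1 clause(s); 3 remain; assigned so far: [4, 5]
unit clause [-2] forces x2=F; simplify:
  satisfied 2 clause(s); 1 remain; assigned so far: [2, 4, 5]

Answer: 1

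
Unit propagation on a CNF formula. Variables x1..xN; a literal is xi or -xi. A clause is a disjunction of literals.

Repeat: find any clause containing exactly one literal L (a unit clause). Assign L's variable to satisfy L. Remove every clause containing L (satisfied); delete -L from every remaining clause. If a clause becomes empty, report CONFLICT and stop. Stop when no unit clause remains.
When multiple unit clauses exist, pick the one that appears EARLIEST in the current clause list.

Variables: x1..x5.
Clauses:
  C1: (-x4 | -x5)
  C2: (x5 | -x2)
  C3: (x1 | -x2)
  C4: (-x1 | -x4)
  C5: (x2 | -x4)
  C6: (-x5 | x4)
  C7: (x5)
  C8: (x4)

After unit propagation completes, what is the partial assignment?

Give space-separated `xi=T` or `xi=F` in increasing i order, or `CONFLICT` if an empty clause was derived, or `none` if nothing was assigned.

Answer: CONFLICT

Derivation:
unit clause [5] forces x5=T; simplify:
  drop -5 from [-4, -5] -> [-4]
  drop -5 from [-5, 4] -> [4]
  satisfied 2 clause(s); 6 remain; assigned so far: [5]
unit clause [-4] forces x4=F; simplify:
  drop 4 from [4] -> [] (empty!)
  drop 4 from [4] -> [] (empty!)
  satisfied 3 clause(s); 3 remain; assigned so far: [4, 5]
CONFLICT (empty clause)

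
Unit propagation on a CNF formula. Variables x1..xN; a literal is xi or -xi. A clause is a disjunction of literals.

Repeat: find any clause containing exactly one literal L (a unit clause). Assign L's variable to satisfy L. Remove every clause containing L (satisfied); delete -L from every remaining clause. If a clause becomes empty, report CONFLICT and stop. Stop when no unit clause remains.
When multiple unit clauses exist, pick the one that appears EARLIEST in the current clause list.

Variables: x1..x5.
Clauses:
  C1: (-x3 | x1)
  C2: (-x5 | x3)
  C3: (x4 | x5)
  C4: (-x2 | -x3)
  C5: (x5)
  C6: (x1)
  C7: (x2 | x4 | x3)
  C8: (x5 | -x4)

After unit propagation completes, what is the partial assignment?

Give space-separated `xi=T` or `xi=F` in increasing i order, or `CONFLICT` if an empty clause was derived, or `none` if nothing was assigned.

Answer: x1=T x2=F x3=T x5=T

Derivation:
unit clause [5] forces x5=T; simplify:
  drop -5 from [-5, 3] -> [3]
  satisfied 3 clause(s); 5 remain; assigned so far: [5]
unit clause [3] forces x3=T; simplify:
  drop -3 from [-3, 1] -> [1]
  drop -3 from [-2, -3] -> [-2]
  satisfied 2 clause(s); 3 remain; assigned so far: [3, 5]
unit clause [1] forces x1=T; simplify:
  satisfied 2 clause(s); 1 remain; assigned so far: [1, 3, 5]
unit clause [-2] forces x2=F; simplify:
  satisfied 1 clause(s); 0 remain; assigned so far: [1, 2, 3, 5]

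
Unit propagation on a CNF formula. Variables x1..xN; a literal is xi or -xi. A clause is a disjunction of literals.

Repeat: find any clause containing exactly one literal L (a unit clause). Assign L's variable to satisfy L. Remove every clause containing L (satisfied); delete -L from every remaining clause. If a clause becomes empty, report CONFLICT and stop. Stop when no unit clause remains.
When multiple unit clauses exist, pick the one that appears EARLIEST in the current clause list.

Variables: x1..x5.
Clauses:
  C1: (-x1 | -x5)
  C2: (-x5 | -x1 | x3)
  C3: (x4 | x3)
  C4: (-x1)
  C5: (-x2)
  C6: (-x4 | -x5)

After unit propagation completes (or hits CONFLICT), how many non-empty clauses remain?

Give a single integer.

unit clause [-1] forces x1=F; simplify:
  satisfied 3 clause(s); 3 remain; assigned so far: [1]
unit clause [-2] forces x2=F; simplify:
  satisfied 1 clause(s); 2 remain; assigned so far: [1, 2]

Answer: 2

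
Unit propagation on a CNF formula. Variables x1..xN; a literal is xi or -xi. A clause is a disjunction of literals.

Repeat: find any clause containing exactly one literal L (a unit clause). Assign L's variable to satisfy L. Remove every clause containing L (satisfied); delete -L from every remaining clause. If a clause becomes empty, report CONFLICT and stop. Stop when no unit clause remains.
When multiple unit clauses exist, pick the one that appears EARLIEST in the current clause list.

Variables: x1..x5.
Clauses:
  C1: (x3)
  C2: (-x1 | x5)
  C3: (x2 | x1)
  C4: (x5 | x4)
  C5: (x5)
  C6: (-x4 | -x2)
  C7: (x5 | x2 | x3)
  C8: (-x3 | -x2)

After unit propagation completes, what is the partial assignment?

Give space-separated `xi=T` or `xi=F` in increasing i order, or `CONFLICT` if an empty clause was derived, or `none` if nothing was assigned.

unit clause [3] forces x3=T; simplify:
  drop -3 from [-3, -2] -> [-2]
  satisfied 2 clause(s); 6 remain; assigned so far: [3]
unit clause [5] forces x5=T; simplify:
  satisfied 3 clause(s); 3 remain; assigned so far: [3, 5]
unit clause [-2] forces x2=F; simplify:
  drop 2 from [2, 1] -> [1]
  satisfied 2 clause(s); 1 remain; assigned so far: [2, 3, 5]
unit clause [1] forces x1=T; simplify:
  satisfied 1 clause(s); 0 remain; assigned so far: [1, 2, 3, 5]

Answer: x1=T x2=F x3=T x5=T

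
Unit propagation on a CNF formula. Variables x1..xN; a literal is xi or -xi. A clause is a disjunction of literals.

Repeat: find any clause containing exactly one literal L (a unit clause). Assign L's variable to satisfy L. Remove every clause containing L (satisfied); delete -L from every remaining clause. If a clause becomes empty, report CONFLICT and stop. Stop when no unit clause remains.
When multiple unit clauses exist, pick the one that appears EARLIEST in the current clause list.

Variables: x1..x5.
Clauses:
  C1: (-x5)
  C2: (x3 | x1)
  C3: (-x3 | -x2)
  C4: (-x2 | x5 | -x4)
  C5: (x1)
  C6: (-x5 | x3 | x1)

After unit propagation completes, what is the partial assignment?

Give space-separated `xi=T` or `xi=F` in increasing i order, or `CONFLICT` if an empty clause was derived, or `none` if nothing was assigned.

unit clause [-5] forces x5=F; simplify:
  drop 5 from [-2, 5, -4] -> [-2, -4]
  satisfied 2 clause(s); 4 remain; assigned so far: [5]
unit clause [1] forces x1=T; simplify:
  satisfied 2 clause(s); 2 remain; assigned so far: [1, 5]

Answer: x1=T x5=F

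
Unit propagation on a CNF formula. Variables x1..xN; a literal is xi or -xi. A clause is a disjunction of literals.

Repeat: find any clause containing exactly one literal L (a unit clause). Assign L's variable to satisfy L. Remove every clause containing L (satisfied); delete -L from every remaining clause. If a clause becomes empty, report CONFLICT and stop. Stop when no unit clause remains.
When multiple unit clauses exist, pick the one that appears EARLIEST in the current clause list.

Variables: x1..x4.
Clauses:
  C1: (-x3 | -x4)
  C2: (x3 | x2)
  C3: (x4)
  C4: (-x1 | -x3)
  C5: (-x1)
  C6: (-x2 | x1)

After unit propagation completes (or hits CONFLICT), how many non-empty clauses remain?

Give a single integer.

Answer: 0

Derivation:
unit clause [4] forces x4=T; simplify:
  drop -4 from [-3, -4] -> [-3]
  satisfied 1 clause(s); 5 remain; assigned so far: [4]
unit clause [-3] forces x3=F; simplify:
  drop 3 from [3, 2] -> [2]
  satisfied 2 clause(s); 3 remain; assigned so far: [3, 4]
unit clause [2] forces x2=T; simplify:
  drop -2 from [-2, 1] -> [1]
  satisfied 1 clause(s); 2 remain; assigned so far: [2, 3, 4]
unit clause [-1] forces x1=F; simplify:
  drop 1 from [1] -> [] (empty!)
  satisfied 1 clause(s); 1 remain; assigned so far: [1, 2, 3, 4]
CONFLICT (empty clause)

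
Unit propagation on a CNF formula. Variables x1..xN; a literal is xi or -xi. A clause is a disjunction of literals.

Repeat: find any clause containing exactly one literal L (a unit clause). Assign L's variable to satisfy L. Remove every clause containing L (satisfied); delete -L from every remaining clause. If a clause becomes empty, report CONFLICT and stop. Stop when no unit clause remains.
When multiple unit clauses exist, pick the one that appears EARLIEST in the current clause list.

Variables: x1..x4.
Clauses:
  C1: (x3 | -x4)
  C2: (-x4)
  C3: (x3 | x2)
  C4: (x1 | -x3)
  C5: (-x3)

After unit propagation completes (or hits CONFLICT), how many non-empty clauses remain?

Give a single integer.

unit clause [-4] forces x4=F; simplify:
  satisfied 2 clause(s); 3 remain; assigned so far: [4]
unit clause [-3] forces x3=F; simplify:
  drop 3 from [3, 2] -> [2]
  satisfied 2 clause(s); 1 remain; assigned so far: [3, 4]
unit clause [2] forces x2=T; simplify:
  satisfied 1 clause(s); 0 remain; assigned so far: [2, 3, 4]

Answer: 0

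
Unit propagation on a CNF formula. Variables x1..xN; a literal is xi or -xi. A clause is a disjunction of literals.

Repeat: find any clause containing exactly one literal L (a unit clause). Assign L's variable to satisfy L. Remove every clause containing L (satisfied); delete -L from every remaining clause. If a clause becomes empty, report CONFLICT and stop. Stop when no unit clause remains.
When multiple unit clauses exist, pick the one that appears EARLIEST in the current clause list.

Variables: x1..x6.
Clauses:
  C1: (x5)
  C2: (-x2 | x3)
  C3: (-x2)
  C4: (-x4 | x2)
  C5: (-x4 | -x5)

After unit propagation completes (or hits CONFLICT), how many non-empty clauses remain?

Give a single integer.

unit clause [5] forces x5=T; simplify:
  drop -5 from [-4, -5] -> [-4]
  satisfied 1 clause(s); 4 remain; assigned so far: [5]
unit clause [-2] forces x2=F; simplify:
  drop 2 from [-4, 2] -> [-4]
  satisfied 2 clause(s); 2 remain; assigned so far: [2, 5]
unit clause [-4] forces x4=F; simplify:
  satisfied 2 clause(s); 0 remain; assigned so far: [2, 4, 5]

Answer: 0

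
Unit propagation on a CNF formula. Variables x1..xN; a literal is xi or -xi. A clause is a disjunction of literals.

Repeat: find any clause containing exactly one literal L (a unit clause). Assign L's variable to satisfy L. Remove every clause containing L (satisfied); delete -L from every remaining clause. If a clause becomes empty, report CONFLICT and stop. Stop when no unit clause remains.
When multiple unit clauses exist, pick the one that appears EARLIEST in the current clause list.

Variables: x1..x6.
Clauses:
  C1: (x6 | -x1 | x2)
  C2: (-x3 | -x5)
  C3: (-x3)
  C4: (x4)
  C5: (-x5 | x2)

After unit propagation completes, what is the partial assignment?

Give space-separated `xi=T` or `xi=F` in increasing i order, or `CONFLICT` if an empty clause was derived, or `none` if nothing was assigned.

Answer: x3=F x4=T

Derivation:
unit clause [-3] forces x3=F; simplify:
  satisfied 2 clause(s); 3 remain; assigned so far: [3]
unit clause [4] forces x4=T; simplify:
  satisfied 1 clause(s); 2 remain; assigned so far: [3, 4]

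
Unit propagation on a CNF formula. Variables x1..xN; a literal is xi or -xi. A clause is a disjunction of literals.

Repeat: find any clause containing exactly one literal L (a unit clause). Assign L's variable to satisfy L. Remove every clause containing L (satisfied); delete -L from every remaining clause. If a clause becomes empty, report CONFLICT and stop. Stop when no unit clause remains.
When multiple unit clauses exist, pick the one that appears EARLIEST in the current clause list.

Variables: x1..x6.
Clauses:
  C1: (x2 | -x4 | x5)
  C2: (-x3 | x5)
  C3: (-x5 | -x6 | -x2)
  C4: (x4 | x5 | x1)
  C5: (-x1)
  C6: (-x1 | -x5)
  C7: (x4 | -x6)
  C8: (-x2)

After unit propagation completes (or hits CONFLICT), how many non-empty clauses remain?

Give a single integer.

Answer: 4

Derivation:
unit clause [-1] forces x1=F; simplify:
  drop 1 from [4, 5, 1] -> [4, 5]
  satisfied 2 clause(s); 6 remain; assigned so far: [1]
unit clause [-2] forces x2=F; simplify:
  drop 2 from [2, -4, 5] -> [-4, 5]
  satisfied 2 clause(s); 4 remain; assigned so far: [1, 2]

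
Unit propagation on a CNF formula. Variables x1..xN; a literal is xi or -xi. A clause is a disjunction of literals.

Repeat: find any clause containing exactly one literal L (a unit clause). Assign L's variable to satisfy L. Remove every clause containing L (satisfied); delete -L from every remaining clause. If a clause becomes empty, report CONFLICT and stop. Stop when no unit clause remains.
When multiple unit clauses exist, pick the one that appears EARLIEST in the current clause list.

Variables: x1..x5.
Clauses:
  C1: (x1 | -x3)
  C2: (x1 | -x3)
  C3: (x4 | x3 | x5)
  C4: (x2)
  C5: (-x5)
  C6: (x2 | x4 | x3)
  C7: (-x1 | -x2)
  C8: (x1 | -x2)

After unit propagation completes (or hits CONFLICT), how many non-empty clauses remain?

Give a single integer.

Answer: 3

Derivation:
unit clause [2] forces x2=T; simplify:
  drop -2 from [-1, -2] -> [-1]
  drop -2 from [1, -2] -> [1]
  satisfied 2 clause(s); 6 remain; assigned so far: [2]
unit clause [-5] forces x5=F; simplify:
  drop 5 from [4, 3, 5] -> [4, 3]
  satisfied 1 clause(s); 5 remain; assigned so far: [2, 5]
unit clause [-1] forces x1=F; simplify:
  drop 1 from [1, -3] -> [-3]
  drop 1 from [1, -3] -> [-3]
  drop 1 from [1] -> [] (empty!)
  satisfied 1 clause(s); 4 remain; assigned so far: [1, 2, 5]
CONFLICT (empty clause)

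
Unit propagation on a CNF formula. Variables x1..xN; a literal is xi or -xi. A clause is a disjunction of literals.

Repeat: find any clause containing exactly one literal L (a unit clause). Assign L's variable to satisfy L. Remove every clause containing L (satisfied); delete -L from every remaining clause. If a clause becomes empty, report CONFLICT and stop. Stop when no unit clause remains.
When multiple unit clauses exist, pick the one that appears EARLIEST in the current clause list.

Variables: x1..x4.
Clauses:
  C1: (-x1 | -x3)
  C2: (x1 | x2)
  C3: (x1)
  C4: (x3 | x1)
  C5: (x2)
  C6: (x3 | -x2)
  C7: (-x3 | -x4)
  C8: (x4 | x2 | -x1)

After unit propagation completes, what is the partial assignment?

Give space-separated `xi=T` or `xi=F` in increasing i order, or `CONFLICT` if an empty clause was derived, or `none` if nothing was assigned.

unit clause [1] forces x1=T; simplify:
  drop -1 from [-1, -3] -> [-3]
  drop -1 from [4, 2, -1] -> [4, 2]
  satisfied 3 clause(s); 5 remain; assigned so far: [1]
unit clause [-3] forces x3=F; simplify:
  drop 3 from [3, -2] -> [-2]
  satisfied 2 clause(s); 3 remain; assigned so far: [1, 3]
unit clause [2] forces x2=T; simplify:
  drop -2 from [-2] -> [] (empty!)
  satisfied 2 clause(s); 1 remain; assigned so far: [1, 2, 3]
CONFLICT (empty clause)

Answer: CONFLICT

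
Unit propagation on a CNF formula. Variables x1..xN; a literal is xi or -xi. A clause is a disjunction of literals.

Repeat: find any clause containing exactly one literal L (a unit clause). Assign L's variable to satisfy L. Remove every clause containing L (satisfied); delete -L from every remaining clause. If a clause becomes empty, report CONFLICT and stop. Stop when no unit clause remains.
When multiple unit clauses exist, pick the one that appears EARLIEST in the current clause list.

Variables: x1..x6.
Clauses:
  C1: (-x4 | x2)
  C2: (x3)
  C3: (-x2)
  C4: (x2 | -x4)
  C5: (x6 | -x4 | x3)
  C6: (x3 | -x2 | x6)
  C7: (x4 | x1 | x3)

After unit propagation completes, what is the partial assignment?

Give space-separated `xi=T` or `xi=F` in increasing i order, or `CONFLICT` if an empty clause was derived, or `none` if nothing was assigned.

unit clause [3] forces x3=T; simplify:
  satisfied 4 clause(s); 3 remain; assigned so far: [3]
unit clause [-2] forces x2=F; simplify:
  drop 2 from [-4, 2] -> [-4]
  drop 2 from [2, -4] -> [-4]
  satisfied 1 clause(s); 2 remain; assigned so far: [2, 3]
unit clause [-4] forces x4=F; simplify:
  satisfied 2 clause(s); 0 remain; assigned so far: [2, 3, 4]

Answer: x2=F x3=T x4=F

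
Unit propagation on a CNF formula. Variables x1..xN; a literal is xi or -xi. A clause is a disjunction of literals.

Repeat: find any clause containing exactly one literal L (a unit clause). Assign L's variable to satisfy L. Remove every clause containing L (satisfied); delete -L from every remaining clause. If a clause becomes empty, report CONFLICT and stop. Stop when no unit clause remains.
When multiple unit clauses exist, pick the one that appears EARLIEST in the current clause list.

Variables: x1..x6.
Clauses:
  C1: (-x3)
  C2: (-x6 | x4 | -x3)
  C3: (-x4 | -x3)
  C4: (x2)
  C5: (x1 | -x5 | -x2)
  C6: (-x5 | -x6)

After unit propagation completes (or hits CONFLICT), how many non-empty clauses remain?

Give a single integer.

unit clause [-3] forces x3=F; simplify:
  satisfied 3 clause(s); 3 remain; assigned so far: [3]
unit clause [2] forces x2=T; simplify:
  drop -2 from [1, -5, -2] -> [1, -5]
  satisfied 1 clause(s); 2 remain; assigned so far: [2, 3]

Answer: 2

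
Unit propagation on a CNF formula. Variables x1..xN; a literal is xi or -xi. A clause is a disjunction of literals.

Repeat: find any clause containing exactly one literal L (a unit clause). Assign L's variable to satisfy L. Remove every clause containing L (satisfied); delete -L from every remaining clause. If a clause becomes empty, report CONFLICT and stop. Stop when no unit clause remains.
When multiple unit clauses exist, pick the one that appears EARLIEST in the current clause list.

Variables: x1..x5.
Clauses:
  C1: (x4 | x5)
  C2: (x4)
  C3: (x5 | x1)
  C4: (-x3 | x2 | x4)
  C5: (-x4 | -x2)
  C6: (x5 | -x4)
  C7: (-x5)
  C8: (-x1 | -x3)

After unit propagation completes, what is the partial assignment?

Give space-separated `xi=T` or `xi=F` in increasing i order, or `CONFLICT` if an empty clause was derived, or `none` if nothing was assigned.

Answer: CONFLICT

Derivation:
unit clause [4] forces x4=T; simplify:
  drop -4 from [-4, -2] -> [-2]
  drop -4 from [5, -4] -> [5]
  satisfied 3 clause(s); 5 remain; assigned so far: [4]
unit clause [-2] forces x2=F; simplify:
  satisfied 1 clause(s); 4 remain; assigned so far: [2, 4]
unit clause [5] forces x5=T; simplify:
  drop -5 from [-5] -> [] (empty!)
  satisfied 2 clause(s); 2 remain; assigned so far: [2, 4, 5]
CONFLICT (empty clause)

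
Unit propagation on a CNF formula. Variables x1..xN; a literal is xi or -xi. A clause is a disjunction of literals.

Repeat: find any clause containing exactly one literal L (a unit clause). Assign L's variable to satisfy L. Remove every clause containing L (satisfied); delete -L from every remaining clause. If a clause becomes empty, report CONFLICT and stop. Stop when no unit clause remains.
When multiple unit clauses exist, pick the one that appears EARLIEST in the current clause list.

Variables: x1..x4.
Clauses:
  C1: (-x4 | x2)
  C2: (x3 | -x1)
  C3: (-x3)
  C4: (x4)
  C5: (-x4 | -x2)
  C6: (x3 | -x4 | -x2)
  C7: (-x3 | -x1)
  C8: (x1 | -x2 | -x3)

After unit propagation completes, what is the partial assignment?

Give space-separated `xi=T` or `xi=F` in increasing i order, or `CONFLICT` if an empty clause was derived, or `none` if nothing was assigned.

unit clause [-3] forces x3=F; simplify:
  drop 3 from [3, -1] -> [-1]
  drop 3 from [3, -4, -2] -> [-4, -2]
  satisfied 3 clause(s); 5 remain; assigned so far: [3]
unit clause [-1] forces x1=F; simplify:
  satisfied 1 clause(s); 4 remain; assigned so far: [1, 3]
unit clause [4] forces x4=T; simplify:
  drop -4 from [-4, 2] -> [2]
  drop -4 from [-4, -2] -> [-2]
  drop -4 from [-4, -2] -> [-2]
  satisfied 1 clause(s); 3 remain; assigned so far: [1, 3, 4]
unit clause [2] forces x2=T; simplify:
  drop -2 from [-2] -> [] (empty!)
  drop -2 from [-2] -> [] (empty!)
  satisfied 1 clause(s); 2 remain; assigned so far: [1, 2, 3, 4]
CONFLICT (empty clause)

Answer: CONFLICT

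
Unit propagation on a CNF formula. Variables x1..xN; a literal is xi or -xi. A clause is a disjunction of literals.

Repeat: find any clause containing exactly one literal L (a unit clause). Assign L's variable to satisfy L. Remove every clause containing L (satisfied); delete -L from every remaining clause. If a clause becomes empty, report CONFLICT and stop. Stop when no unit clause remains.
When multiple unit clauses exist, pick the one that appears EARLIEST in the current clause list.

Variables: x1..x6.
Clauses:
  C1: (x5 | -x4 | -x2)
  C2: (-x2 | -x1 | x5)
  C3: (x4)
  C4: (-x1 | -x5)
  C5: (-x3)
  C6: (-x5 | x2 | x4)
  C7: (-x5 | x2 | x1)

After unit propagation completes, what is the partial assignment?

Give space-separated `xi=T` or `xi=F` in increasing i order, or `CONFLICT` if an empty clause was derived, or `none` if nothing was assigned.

Answer: x3=F x4=T

Derivation:
unit clause [4] forces x4=T; simplify:
  drop -4 from [5, -4, -2] -> [5, -2]
  satisfied 2 clause(s); 5 remain; assigned so far: [4]
unit clause [-3] forces x3=F; simplify:
  satisfied 1 clause(s); 4 remain; assigned so far: [3, 4]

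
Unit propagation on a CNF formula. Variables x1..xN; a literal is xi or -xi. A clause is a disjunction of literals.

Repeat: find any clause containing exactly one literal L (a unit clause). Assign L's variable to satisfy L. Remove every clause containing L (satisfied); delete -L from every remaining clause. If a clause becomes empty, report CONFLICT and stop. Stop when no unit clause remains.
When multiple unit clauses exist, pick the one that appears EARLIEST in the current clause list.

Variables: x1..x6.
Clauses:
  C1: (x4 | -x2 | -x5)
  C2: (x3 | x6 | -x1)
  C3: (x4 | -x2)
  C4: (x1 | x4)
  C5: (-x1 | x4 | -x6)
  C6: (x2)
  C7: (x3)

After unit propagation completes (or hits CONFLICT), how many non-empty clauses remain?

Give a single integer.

unit clause [2] forces x2=T; simplify:
  drop -2 from [4, -2, -5] -> [4, -5]
  drop -2 from [4, -2] -> [4]
  satisfied 1 clause(s); 6 remain; assigned so far: [2]
unit clause [4] forces x4=T; simplify:
  satisfied 4 clause(s); 2 remain; assigned so far: [2, 4]
unit clause [3] forces x3=T; simplify:
  satisfied 2 clause(s); 0 remain; assigned so far: [2, 3, 4]

Answer: 0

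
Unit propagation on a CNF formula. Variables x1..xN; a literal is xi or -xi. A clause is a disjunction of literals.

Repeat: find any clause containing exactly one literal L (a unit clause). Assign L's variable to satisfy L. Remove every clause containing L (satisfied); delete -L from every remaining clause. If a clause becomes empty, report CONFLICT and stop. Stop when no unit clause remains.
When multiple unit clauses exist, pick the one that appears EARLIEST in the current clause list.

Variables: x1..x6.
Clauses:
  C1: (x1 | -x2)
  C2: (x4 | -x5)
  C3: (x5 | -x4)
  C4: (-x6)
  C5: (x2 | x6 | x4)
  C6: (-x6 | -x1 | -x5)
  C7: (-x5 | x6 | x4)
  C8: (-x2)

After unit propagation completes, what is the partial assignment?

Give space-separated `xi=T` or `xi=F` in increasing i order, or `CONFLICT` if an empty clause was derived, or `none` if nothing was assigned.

Answer: x2=F x4=T x5=T x6=F

Derivation:
unit clause [-6] forces x6=F; simplify:
  drop 6 from [2, 6, 4] -> [2, 4]
  drop 6 from [-5, 6, 4] -> [-5, 4]
  satisfied 2 clause(s); 6 remain; assigned so far: [6]
unit clause [-2] forces x2=F; simplify:
  drop 2 from [2, 4] -> [4]
  satisfied 2 clause(s); 4 remain; assigned so far: [2, 6]
unit clause [4] forces x4=T; simplify:
  drop -4 from [5, -4] -> [5]
  satisfied 3 clause(s); 1 remain; assigned so far: [2, 4, 6]
unit clause [5] forces x5=T; simplify:
  satisfied 1 clause(s); 0 remain; assigned so far: [2, 4, 5, 6]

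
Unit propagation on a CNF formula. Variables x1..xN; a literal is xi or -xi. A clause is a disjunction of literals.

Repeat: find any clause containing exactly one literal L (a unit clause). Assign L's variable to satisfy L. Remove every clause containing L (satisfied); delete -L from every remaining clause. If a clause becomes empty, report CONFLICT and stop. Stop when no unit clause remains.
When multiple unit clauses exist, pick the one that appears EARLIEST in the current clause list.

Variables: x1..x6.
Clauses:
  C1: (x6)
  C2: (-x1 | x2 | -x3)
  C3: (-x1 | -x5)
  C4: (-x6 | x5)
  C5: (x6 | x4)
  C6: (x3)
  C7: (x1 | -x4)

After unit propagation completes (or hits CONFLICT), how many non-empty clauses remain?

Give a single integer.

unit clause [6] forces x6=T; simplify:
  drop -6 from [-6, 5] -> [5]
  satisfied 2 clause(s); 5 remain; assigned so far: [6]
unit clause [5] forces x5=T; simplify:
  drop -5 from [-1, -5] -> [-1]
  satisfied 1 clause(s); 4 remain; assigned so far: [5, 6]
unit clause [-1] forces x1=F; simplify:
  drop 1 from [1, -4] -> [-4]
  satisfied 2 clause(s); 2 remain; assigned so far: [1, 5, 6]
unit clause [3] forces x3=T; simplify:
  satisfied 1 clause(s); 1 remain; assigned so far: [1, 3, 5, 6]
unit clause [-4] forces x4=F; simplify:
  satisfied 1 clause(s); 0 remain; assigned so far: [1, 3, 4, 5, 6]

Answer: 0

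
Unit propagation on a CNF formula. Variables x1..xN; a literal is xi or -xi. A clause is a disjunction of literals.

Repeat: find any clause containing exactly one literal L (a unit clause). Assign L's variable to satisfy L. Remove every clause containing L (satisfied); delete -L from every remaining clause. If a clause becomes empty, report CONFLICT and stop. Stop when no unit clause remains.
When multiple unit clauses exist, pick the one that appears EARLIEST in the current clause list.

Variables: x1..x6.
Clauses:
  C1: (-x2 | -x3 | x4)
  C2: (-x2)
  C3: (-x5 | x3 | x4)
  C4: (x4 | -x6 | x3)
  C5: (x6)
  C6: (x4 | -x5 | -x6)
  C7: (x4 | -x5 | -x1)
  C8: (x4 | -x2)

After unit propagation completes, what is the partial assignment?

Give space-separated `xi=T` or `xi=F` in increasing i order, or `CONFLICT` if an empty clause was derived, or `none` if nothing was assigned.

Answer: x2=F x6=T

Derivation:
unit clause [-2] forces x2=F; simplify:
  satisfied 3 clause(s); 5 remain; assigned so far: [2]
unit clause [6] forces x6=T; simplify:
  drop -6 from [4, -6, 3] -> [4, 3]
  drop -6 from [4, -5, -6] -> [4, -5]
  satisfied 1 clause(s); 4 remain; assigned so far: [2, 6]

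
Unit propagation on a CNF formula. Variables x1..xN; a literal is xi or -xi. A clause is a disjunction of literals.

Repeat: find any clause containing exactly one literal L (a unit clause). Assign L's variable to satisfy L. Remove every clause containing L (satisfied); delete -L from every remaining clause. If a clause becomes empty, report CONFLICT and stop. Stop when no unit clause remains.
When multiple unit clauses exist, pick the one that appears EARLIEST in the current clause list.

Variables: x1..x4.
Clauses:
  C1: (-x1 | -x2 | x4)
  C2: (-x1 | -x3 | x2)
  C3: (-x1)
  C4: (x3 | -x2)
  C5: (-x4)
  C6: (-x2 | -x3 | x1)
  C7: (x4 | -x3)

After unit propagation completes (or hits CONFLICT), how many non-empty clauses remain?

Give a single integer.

unit clause [-1] forces x1=F; simplify:
  drop 1 from [-2, -3, 1] -> [-2, -3]
  satisfied 3 clause(s); 4 remain; assigned so far: [1]
unit clause [-4] forces x4=F; simplify:
  drop 4 from [4, -3] -> [-3]
  satisfied 1 clause(s); 3 remain; assigned so far: [1, 4]
unit clause [-3] forces x3=F; simplify:
  drop 3 from [3, -2] -> [-2]
  satisfied 2 clause(s); 1 remain; assigned so far: [1, 3, 4]
unit clause [-2] forces x2=F; simplify:
  satisfied 1 clause(s); 0 remain; assigned so far: [1, 2, 3, 4]

Answer: 0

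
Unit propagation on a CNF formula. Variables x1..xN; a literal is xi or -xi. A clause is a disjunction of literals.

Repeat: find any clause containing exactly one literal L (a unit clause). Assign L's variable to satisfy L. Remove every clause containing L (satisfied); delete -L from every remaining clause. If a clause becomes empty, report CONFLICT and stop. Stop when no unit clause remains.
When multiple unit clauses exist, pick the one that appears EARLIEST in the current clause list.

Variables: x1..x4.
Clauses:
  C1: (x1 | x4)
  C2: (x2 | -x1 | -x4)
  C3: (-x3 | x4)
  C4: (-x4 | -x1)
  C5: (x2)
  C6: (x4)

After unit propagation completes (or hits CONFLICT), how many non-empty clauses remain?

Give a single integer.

unit clause [2] forces x2=T; simplify:
  satisfied 2 clause(s); 4 remain; assigned so far: [2]
unit clause [4] forces x4=T; simplify:
  drop -4 from [-4, -1] -> [-1]
  satisfied 3 clause(s); 1 remain; assigned so far: [2, 4]
unit clause [-1] forces x1=F; simplify:
  satisfied 1 clause(s); 0 remain; assigned so far: [1, 2, 4]

Answer: 0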